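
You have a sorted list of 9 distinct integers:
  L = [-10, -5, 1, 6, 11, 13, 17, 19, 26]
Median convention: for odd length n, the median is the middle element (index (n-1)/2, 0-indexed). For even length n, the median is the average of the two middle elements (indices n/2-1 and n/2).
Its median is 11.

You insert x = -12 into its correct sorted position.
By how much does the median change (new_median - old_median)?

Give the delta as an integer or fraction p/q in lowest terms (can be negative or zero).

Answer: -5/2

Derivation:
Old median = 11
After inserting x = -12: new sorted = [-12, -10, -5, 1, 6, 11, 13, 17, 19, 26]
New median = 17/2
Delta = 17/2 - 11 = -5/2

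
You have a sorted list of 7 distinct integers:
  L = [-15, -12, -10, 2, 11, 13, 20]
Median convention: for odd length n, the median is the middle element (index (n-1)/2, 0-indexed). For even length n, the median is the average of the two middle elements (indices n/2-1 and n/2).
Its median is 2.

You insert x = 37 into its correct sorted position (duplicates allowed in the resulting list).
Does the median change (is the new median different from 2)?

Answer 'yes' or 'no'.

Answer: yes

Derivation:
Old median = 2
Insert x = 37
New median = 13/2
Changed? yes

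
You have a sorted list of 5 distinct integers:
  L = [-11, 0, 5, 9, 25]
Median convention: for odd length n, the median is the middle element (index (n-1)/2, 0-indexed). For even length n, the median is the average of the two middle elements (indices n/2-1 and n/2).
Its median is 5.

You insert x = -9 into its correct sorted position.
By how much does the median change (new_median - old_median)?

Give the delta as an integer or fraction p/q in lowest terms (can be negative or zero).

Old median = 5
After inserting x = -9: new sorted = [-11, -9, 0, 5, 9, 25]
New median = 5/2
Delta = 5/2 - 5 = -5/2

Answer: -5/2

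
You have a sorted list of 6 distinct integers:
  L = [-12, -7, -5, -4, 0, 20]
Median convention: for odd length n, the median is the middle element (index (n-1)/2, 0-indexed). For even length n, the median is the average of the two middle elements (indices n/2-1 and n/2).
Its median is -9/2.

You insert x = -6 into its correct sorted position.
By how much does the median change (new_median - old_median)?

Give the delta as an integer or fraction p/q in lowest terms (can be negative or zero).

Old median = -9/2
After inserting x = -6: new sorted = [-12, -7, -6, -5, -4, 0, 20]
New median = -5
Delta = -5 - -9/2 = -1/2

Answer: -1/2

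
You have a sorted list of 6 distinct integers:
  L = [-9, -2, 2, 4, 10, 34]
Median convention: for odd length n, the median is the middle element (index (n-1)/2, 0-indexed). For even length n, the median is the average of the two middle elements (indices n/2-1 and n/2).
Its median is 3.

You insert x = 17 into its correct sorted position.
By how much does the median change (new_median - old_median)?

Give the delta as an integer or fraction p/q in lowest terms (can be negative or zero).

Answer: 1

Derivation:
Old median = 3
After inserting x = 17: new sorted = [-9, -2, 2, 4, 10, 17, 34]
New median = 4
Delta = 4 - 3 = 1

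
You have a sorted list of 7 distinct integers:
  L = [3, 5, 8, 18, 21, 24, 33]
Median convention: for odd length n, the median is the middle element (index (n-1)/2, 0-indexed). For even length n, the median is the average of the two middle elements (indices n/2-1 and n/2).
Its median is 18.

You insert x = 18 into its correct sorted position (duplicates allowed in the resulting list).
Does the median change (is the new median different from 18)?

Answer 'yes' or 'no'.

Answer: no

Derivation:
Old median = 18
Insert x = 18
New median = 18
Changed? no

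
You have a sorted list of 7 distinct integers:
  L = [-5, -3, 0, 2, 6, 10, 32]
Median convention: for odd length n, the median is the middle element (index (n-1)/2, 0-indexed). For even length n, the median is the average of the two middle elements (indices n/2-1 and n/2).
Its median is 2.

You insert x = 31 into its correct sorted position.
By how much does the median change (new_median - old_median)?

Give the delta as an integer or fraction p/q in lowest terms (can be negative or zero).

Old median = 2
After inserting x = 31: new sorted = [-5, -3, 0, 2, 6, 10, 31, 32]
New median = 4
Delta = 4 - 2 = 2

Answer: 2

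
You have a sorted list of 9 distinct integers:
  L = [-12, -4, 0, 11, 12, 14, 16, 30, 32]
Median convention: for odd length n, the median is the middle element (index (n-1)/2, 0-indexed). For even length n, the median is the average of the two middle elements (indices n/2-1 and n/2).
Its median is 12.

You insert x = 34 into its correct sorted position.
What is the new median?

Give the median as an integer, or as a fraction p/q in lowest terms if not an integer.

Answer: 13

Derivation:
Old list (sorted, length 9): [-12, -4, 0, 11, 12, 14, 16, 30, 32]
Old median = 12
Insert x = 34
Old length odd (9). Middle was index 4 = 12.
New length even (10). New median = avg of two middle elements.
x = 34: 9 elements are < x, 0 elements are > x.
New sorted list: [-12, -4, 0, 11, 12, 14, 16, 30, 32, 34]
New median = 13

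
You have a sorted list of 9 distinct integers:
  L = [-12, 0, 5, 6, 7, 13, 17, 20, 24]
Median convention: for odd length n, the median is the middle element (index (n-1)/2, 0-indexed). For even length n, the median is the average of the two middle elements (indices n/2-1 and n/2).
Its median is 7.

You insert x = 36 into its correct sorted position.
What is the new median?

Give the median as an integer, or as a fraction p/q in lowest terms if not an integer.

Answer: 10

Derivation:
Old list (sorted, length 9): [-12, 0, 5, 6, 7, 13, 17, 20, 24]
Old median = 7
Insert x = 36
Old length odd (9). Middle was index 4 = 7.
New length even (10). New median = avg of two middle elements.
x = 36: 9 elements are < x, 0 elements are > x.
New sorted list: [-12, 0, 5, 6, 7, 13, 17, 20, 24, 36]
New median = 10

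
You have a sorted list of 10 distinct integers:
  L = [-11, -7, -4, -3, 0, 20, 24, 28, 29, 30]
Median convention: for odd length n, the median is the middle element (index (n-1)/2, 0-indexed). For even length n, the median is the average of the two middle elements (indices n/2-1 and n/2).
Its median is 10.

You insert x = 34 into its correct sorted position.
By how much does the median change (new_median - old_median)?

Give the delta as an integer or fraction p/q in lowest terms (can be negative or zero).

Answer: 10

Derivation:
Old median = 10
After inserting x = 34: new sorted = [-11, -7, -4, -3, 0, 20, 24, 28, 29, 30, 34]
New median = 20
Delta = 20 - 10 = 10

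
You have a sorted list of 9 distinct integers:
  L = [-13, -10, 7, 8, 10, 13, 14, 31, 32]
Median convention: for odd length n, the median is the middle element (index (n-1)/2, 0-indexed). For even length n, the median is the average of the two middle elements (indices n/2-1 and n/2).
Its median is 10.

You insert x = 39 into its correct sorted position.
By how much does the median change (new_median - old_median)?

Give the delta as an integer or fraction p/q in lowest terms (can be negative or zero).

Old median = 10
After inserting x = 39: new sorted = [-13, -10, 7, 8, 10, 13, 14, 31, 32, 39]
New median = 23/2
Delta = 23/2 - 10 = 3/2

Answer: 3/2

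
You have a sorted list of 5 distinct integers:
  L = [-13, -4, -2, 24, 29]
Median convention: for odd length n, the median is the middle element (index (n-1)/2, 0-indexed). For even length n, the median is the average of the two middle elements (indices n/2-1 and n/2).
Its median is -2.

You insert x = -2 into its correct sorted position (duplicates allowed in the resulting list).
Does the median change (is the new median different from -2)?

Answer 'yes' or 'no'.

Old median = -2
Insert x = -2
New median = -2
Changed? no

Answer: no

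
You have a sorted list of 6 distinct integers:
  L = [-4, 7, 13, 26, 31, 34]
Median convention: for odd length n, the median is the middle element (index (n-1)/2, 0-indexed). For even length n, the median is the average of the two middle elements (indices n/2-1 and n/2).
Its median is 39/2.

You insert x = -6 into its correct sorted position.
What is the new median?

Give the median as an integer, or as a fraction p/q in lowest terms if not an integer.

Old list (sorted, length 6): [-4, 7, 13, 26, 31, 34]
Old median = 39/2
Insert x = -6
Old length even (6). Middle pair: indices 2,3 = 13,26.
New length odd (7). New median = single middle element.
x = -6: 0 elements are < x, 6 elements are > x.
New sorted list: [-6, -4, 7, 13, 26, 31, 34]
New median = 13

Answer: 13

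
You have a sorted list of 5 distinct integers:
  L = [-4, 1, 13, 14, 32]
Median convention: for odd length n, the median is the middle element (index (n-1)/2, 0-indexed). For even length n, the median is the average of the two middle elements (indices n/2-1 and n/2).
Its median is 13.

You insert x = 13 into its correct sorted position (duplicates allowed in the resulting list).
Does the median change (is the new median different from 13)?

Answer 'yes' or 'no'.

Answer: no

Derivation:
Old median = 13
Insert x = 13
New median = 13
Changed? no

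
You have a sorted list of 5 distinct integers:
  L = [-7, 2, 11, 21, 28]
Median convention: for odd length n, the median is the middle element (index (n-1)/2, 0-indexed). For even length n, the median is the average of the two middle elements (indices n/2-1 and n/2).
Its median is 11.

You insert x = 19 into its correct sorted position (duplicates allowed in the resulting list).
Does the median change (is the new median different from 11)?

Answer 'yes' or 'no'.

Answer: yes

Derivation:
Old median = 11
Insert x = 19
New median = 15
Changed? yes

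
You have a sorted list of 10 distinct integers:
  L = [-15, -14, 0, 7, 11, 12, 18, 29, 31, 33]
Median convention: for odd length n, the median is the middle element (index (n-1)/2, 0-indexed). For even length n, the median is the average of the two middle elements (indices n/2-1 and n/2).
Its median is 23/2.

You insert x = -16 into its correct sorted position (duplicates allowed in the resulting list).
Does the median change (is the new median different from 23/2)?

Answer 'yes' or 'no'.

Old median = 23/2
Insert x = -16
New median = 11
Changed? yes

Answer: yes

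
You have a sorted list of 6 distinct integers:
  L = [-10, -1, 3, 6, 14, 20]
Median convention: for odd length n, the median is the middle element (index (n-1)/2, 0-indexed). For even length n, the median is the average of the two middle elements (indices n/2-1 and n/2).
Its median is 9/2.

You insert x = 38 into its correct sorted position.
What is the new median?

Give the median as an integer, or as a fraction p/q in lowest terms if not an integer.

Old list (sorted, length 6): [-10, -1, 3, 6, 14, 20]
Old median = 9/2
Insert x = 38
Old length even (6). Middle pair: indices 2,3 = 3,6.
New length odd (7). New median = single middle element.
x = 38: 6 elements are < x, 0 elements are > x.
New sorted list: [-10, -1, 3, 6, 14, 20, 38]
New median = 6

Answer: 6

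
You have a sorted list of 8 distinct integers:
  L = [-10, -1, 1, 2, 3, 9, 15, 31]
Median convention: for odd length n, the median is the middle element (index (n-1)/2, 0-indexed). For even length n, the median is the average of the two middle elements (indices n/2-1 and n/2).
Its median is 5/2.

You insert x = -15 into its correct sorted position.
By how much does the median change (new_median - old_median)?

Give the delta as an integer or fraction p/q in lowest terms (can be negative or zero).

Old median = 5/2
After inserting x = -15: new sorted = [-15, -10, -1, 1, 2, 3, 9, 15, 31]
New median = 2
Delta = 2 - 5/2 = -1/2

Answer: -1/2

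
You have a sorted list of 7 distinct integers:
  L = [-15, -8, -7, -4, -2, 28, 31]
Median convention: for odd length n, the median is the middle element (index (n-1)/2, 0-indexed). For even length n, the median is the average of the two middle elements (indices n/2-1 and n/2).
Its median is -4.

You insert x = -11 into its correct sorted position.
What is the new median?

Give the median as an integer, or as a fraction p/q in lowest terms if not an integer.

Answer: -11/2

Derivation:
Old list (sorted, length 7): [-15, -8, -7, -4, -2, 28, 31]
Old median = -4
Insert x = -11
Old length odd (7). Middle was index 3 = -4.
New length even (8). New median = avg of two middle elements.
x = -11: 1 elements are < x, 6 elements are > x.
New sorted list: [-15, -11, -8, -7, -4, -2, 28, 31]
New median = -11/2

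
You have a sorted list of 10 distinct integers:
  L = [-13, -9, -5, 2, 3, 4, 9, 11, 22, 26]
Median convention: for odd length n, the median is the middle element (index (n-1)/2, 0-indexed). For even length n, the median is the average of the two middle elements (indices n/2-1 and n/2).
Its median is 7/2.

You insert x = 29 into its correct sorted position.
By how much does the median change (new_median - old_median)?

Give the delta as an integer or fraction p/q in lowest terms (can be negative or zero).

Answer: 1/2

Derivation:
Old median = 7/2
After inserting x = 29: new sorted = [-13, -9, -5, 2, 3, 4, 9, 11, 22, 26, 29]
New median = 4
Delta = 4 - 7/2 = 1/2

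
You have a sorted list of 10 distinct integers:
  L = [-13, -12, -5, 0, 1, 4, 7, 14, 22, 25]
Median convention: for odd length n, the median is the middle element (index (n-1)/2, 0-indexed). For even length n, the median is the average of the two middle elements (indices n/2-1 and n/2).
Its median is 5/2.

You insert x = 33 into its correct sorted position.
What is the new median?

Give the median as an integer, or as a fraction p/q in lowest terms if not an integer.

Answer: 4

Derivation:
Old list (sorted, length 10): [-13, -12, -5, 0, 1, 4, 7, 14, 22, 25]
Old median = 5/2
Insert x = 33
Old length even (10). Middle pair: indices 4,5 = 1,4.
New length odd (11). New median = single middle element.
x = 33: 10 elements are < x, 0 elements are > x.
New sorted list: [-13, -12, -5, 0, 1, 4, 7, 14, 22, 25, 33]
New median = 4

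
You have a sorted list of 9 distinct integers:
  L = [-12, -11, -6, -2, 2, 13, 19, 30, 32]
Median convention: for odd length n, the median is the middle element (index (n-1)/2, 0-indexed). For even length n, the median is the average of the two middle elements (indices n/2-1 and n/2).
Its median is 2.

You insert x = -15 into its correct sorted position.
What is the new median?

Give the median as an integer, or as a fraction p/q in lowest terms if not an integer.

Old list (sorted, length 9): [-12, -11, -6, -2, 2, 13, 19, 30, 32]
Old median = 2
Insert x = -15
Old length odd (9). Middle was index 4 = 2.
New length even (10). New median = avg of two middle elements.
x = -15: 0 elements are < x, 9 elements are > x.
New sorted list: [-15, -12, -11, -6, -2, 2, 13, 19, 30, 32]
New median = 0

Answer: 0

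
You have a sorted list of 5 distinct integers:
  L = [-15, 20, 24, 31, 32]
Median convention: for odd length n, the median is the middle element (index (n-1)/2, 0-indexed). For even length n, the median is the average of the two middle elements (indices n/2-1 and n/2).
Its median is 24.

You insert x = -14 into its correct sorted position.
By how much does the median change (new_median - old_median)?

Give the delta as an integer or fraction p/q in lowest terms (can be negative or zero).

Answer: -2

Derivation:
Old median = 24
After inserting x = -14: new sorted = [-15, -14, 20, 24, 31, 32]
New median = 22
Delta = 22 - 24 = -2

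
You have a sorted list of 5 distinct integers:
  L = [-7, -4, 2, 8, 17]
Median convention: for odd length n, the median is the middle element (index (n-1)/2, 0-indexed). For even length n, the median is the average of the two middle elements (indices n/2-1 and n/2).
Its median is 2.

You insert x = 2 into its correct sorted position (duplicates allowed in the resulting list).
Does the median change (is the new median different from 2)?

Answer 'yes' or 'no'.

Old median = 2
Insert x = 2
New median = 2
Changed? no

Answer: no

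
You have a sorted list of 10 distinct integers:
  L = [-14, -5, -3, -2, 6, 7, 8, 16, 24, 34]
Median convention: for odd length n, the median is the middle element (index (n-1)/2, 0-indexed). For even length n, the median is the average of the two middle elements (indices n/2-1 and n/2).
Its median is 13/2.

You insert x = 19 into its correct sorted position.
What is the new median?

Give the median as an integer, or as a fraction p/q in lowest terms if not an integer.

Answer: 7

Derivation:
Old list (sorted, length 10): [-14, -5, -3, -2, 6, 7, 8, 16, 24, 34]
Old median = 13/2
Insert x = 19
Old length even (10). Middle pair: indices 4,5 = 6,7.
New length odd (11). New median = single middle element.
x = 19: 8 elements are < x, 2 elements are > x.
New sorted list: [-14, -5, -3, -2, 6, 7, 8, 16, 19, 24, 34]
New median = 7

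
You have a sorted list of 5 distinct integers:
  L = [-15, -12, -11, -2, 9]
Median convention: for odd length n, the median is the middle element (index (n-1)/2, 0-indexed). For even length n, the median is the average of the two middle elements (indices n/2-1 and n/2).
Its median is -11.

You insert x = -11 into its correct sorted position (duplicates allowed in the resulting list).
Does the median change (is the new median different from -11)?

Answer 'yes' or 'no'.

Answer: no

Derivation:
Old median = -11
Insert x = -11
New median = -11
Changed? no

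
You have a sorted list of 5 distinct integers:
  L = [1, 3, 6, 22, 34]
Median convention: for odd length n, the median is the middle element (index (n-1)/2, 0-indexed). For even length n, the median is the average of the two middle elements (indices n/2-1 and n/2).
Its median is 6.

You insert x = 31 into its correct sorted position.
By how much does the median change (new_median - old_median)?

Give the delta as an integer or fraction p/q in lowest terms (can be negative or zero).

Answer: 8

Derivation:
Old median = 6
After inserting x = 31: new sorted = [1, 3, 6, 22, 31, 34]
New median = 14
Delta = 14 - 6 = 8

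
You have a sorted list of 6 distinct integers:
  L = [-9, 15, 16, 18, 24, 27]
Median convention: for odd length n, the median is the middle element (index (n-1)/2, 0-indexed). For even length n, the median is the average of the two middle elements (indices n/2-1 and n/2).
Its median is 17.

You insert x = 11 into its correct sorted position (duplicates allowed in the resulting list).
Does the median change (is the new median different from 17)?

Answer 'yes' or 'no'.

Answer: yes

Derivation:
Old median = 17
Insert x = 11
New median = 16
Changed? yes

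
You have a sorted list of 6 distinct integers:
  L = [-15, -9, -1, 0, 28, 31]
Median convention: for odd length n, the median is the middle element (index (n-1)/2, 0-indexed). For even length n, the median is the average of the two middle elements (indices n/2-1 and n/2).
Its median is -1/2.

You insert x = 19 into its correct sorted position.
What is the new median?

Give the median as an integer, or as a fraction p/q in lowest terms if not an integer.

Answer: 0

Derivation:
Old list (sorted, length 6): [-15, -9, -1, 0, 28, 31]
Old median = -1/2
Insert x = 19
Old length even (6). Middle pair: indices 2,3 = -1,0.
New length odd (7). New median = single middle element.
x = 19: 4 elements are < x, 2 elements are > x.
New sorted list: [-15, -9, -1, 0, 19, 28, 31]
New median = 0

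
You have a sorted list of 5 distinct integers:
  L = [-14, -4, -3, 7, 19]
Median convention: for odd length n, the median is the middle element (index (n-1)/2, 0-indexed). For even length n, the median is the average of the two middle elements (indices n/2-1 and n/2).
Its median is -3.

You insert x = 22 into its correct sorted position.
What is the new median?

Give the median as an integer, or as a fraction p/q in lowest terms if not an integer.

Answer: 2

Derivation:
Old list (sorted, length 5): [-14, -4, -3, 7, 19]
Old median = -3
Insert x = 22
Old length odd (5). Middle was index 2 = -3.
New length even (6). New median = avg of two middle elements.
x = 22: 5 elements are < x, 0 elements are > x.
New sorted list: [-14, -4, -3, 7, 19, 22]
New median = 2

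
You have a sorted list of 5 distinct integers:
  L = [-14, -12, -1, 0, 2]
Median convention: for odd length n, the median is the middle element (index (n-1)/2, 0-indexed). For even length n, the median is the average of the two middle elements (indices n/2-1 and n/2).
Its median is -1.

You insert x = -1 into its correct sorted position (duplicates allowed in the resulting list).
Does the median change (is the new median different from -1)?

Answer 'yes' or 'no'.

Answer: no

Derivation:
Old median = -1
Insert x = -1
New median = -1
Changed? no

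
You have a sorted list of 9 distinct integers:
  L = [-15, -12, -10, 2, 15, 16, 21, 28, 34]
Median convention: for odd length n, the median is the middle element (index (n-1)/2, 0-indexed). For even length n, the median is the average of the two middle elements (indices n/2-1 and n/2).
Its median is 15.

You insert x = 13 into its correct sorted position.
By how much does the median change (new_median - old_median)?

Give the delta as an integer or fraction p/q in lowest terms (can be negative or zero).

Old median = 15
After inserting x = 13: new sorted = [-15, -12, -10, 2, 13, 15, 16, 21, 28, 34]
New median = 14
Delta = 14 - 15 = -1

Answer: -1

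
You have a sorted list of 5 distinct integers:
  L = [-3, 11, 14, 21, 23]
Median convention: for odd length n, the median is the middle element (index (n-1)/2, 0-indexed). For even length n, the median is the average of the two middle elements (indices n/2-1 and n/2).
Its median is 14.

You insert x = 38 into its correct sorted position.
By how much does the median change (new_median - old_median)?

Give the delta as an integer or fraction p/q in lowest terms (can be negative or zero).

Old median = 14
After inserting x = 38: new sorted = [-3, 11, 14, 21, 23, 38]
New median = 35/2
Delta = 35/2 - 14 = 7/2

Answer: 7/2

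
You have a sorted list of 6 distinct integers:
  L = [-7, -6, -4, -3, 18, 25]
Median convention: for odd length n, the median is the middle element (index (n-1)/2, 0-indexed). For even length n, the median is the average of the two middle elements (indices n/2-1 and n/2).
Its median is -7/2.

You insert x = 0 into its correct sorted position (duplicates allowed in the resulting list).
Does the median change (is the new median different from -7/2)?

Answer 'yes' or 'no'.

Answer: yes

Derivation:
Old median = -7/2
Insert x = 0
New median = -3
Changed? yes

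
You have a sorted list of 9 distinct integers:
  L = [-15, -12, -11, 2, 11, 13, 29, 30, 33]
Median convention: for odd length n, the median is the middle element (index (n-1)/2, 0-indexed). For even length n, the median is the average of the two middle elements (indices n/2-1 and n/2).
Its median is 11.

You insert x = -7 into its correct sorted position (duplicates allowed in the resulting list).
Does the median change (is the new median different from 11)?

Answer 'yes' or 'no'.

Old median = 11
Insert x = -7
New median = 13/2
Changed? yes

Answer: yes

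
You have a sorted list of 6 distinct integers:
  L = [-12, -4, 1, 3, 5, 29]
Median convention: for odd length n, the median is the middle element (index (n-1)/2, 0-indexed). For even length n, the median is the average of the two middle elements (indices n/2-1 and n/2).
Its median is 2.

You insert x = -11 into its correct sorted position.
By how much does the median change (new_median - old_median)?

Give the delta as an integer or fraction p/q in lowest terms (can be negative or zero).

Answer: -1

Derivation:
Old median = 2
After inserting x = -11: new sorted = [-12, -11, -4, 1, 3, 5, 29]
New median = 1
Delta = 1 - 2 = -1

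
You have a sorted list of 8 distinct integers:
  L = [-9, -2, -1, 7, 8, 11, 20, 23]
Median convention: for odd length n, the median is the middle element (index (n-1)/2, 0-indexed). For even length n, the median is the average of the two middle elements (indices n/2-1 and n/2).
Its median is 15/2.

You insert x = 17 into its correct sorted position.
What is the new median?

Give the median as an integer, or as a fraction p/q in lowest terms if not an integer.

Old list (sorted, length 8): [-9, -2, -1, 7, 8, 11, 20, 23]
Old median = 15/2
Insert x = 17
Old length even (8). Middle pair: indices 3,4 = 7,8.
New length odd (9). New median = single middle element.
x = 17: 6 elements are < x, 2 elements are > x.
New sorted list: [-9, -2, -1, 7, 8, 11, 17, 20, 23]
New median = 8

Answer: 8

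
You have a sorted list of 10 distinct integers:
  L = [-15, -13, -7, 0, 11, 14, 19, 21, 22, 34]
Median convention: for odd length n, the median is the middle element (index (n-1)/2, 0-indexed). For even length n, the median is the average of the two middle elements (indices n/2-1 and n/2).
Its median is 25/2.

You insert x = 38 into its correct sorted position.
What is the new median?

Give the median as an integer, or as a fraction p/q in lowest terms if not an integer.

Answer: 14

Derivation:
Old list (sorted, length 10): [-15, -13, -7, 0, 11, 14, 19, 21, 22, 34]
Old median = 25/2
Insert x = 38
Old length even (10). Middle pair: indices 4,5 = 11,14.
New length odd (11). New median = single middle element.
x = 38: 10 elements are < x, 0 elements are > x.
New sorted list: [-15, -13, -7, 0, 11, 14, 19, 21, 22, 34, 38]
New median = 14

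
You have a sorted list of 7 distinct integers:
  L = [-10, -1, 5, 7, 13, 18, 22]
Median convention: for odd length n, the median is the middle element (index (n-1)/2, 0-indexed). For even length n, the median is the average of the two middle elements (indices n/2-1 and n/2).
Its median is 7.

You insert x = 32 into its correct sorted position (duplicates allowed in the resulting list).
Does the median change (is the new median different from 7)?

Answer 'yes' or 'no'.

Answer: yes

Derivation:
Old median = 7
Insert x = 32
New median = 10
Changed? yes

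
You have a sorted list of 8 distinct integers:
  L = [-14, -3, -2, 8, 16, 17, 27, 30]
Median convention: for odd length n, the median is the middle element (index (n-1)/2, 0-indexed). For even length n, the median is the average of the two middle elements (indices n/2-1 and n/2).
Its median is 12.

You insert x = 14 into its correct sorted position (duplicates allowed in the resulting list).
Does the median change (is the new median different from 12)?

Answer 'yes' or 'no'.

Answer: yes

Derivation:
Old median = 12
Insert x = 14
New median = 14
Changed? yes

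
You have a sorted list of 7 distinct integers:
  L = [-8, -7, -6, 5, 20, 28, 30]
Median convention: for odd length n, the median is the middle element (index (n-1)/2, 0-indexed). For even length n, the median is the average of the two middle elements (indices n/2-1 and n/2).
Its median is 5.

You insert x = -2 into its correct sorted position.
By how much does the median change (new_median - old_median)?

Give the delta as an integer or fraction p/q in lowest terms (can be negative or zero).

Old median = 5
After inserting x = -2: new sorted = [-8, -7, -6, -2, 5, 20, 28, 30]
New median = 3/2
Delta = 3/2 - 5 = -7/2

Answer: -7/2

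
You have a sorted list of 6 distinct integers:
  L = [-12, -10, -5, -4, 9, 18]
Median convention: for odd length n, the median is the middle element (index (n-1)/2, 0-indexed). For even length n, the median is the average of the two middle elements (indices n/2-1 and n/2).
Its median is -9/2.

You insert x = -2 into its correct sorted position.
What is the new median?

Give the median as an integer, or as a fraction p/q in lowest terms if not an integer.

Answer: -4

Derivation:
Old list (sorted, length 6): [-12, -10, -5, -4, 9, 18]
Old median = -9/2
Insert x = -2
Old length even (6). Middle pair: indices 2,3 = -5,-4.
New length odd (7). New median = single middle element.
x = -2: 4 elements are < x, 2 elements are > x.
New sorted list: [-12, -10, -5, -4, -2, 9, 18]
New median = -4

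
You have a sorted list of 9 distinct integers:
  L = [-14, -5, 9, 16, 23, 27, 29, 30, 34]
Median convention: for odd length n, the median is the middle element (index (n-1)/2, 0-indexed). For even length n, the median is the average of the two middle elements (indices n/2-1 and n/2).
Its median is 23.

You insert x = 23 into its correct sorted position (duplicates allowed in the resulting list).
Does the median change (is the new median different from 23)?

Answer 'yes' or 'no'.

Answer: no

Derivation:
Old median = 23
Insert x = 23
New median = 23
Changed? no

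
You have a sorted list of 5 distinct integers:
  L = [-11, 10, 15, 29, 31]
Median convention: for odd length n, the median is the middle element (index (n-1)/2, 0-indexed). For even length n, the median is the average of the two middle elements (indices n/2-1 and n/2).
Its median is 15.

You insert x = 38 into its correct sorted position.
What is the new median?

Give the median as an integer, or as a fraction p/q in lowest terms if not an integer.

Old list (sorted, length 5): [-11, 10, 15, 29, 31]
Old median = 15
Insert x = 38
Old length odd (5). Middle was index 2 = 15.
New length even (6). New median = avg of two middle elements.
x = 38: 5 elements are < x, 0 elements are > x.
New sorted list: [-11, 10, 15, 29, 31, 38]
New median = 22

Answer: 22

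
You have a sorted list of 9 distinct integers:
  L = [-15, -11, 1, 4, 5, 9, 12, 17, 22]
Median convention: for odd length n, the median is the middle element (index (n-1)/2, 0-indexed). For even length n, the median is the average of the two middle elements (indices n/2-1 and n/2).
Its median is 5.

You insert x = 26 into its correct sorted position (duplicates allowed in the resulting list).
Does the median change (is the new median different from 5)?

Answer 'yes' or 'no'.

Old median = 5
Insert x = 26
New median = 7
Changed? yes

Answer: yes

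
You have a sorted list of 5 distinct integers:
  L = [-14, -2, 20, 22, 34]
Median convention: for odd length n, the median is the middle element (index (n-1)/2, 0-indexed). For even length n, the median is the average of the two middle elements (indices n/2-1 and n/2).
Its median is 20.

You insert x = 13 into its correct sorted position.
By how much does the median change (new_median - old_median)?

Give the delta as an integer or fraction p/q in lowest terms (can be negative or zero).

Answer: -7/2

Derivation:
Old median = 20
After inserting x = 13: new sorted = [-14, -2, 13, 20, 22, 34]
New median = 33/2
Delta = 33/2 - 20 = -7/2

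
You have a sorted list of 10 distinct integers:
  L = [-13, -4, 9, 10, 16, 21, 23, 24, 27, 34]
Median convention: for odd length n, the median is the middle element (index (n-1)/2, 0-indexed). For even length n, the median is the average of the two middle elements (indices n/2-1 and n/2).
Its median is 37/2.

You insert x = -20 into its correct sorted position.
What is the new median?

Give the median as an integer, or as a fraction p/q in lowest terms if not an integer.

Answer: 16

Derivation:
Old list (sorted, length 10): [-13, -4, 9, 10, 16, 21, 23, 24, 27, 34]
Old median = 37/2
Insert x = -20
Old length even (10). Middle pair: indices 4,5 = 16,21.
New length odd (11). New median = single middle element.
x = -20: 0 elements are < x, 10 elements are > x.
New sorted list: [-20, -13, -4, 9, 10, 16, 21, 23, 24, 27, 34]
New median = 16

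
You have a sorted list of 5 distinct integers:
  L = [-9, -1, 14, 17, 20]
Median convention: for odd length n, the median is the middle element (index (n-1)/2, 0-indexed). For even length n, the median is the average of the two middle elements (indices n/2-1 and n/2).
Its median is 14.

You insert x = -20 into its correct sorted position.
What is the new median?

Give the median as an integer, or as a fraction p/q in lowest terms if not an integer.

Answer: 13/2

Derivation:
Old list (sorted, length 5): [-9, -1, 14, 17, 20]
Old median = 14
Insert x = -20
Old length odd (5). Middle was index 2 = 14.
New length even (6). New median = avg of two middle elements.
x = -20: 0 elements are < x, 5 elements are > x.
New sorted list: [-20, -9, -1, 14, 17, 20]
New median = 13/2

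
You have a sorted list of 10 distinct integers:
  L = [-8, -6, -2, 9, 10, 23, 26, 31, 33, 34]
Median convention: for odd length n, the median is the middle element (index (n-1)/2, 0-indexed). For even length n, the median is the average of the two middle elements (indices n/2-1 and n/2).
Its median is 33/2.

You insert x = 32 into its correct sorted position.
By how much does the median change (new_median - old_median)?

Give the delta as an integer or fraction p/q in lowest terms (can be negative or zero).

Answer: 13/2

Derivation:
Old median = 33/2
After inserting x = 32: new sorted = [-8, -6, -2, 9, 10, 23, 26, 31, 32, 33, 34]
New median = 23
Delta = 23 - 33/2 = 13/2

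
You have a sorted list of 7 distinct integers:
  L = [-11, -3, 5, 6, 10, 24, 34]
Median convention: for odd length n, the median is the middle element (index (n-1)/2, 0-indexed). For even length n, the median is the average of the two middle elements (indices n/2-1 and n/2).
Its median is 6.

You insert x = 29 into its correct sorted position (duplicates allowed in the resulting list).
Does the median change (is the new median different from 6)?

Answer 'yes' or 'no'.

Answer: yes

Derivation:
Old median = 6
Insert x = 29
New median = 8
Changed? yes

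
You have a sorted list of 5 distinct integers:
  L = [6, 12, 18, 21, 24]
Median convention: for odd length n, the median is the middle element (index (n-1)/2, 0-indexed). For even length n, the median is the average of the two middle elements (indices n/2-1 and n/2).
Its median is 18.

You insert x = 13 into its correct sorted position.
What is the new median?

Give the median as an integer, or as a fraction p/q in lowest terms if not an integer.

Old list (sorted, length 5): [6, 12, 18, 21, 24]
Old median = 18
Insert x = 13
Old length odd (5). Middle was index 2 = 18.
New length even (6). New median = avg of two middle elements.
x = 13: 2 elements are < x, 3 elements are > x.
New sorted list: [6, 12, 13, 18, 21, 24]
New median = 31/2

Answer: 31/2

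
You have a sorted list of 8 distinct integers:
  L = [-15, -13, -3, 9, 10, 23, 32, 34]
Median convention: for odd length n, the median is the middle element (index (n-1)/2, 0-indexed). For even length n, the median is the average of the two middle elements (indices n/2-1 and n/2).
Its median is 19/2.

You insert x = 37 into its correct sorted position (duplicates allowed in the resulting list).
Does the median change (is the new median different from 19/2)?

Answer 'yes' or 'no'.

Old median = 19/2
Insert x = 37
New median = 10
Changed? yes

Answer: yes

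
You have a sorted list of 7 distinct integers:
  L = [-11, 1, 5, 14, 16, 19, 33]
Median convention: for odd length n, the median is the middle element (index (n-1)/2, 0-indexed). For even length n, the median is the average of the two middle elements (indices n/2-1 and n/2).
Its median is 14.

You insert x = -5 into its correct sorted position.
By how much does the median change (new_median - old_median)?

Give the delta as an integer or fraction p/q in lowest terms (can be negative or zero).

Answer: -9/2

Derivation:
Old median = 14
After inserting x = -5: new sorted = [-11, -5, 1, 5, 14, 16, 19, 33]
New median = 19/2
Delta = 19/2 - 14 = -9/2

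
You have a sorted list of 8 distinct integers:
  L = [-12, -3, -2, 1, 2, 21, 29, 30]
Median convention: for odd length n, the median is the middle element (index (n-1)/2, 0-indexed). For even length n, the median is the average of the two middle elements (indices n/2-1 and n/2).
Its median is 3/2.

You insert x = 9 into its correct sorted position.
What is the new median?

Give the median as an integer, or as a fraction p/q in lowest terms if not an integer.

Old list (sorted, length 8): [-12, -3, -2, 1, 2, 21, 29, 30]
Old median = 3/2
Insert x = 9
Old length even (8). Middle pair: indices 3,4 = 1,2.
New length odd (9). New median = single middle element.
x = 9: 5 elements are < x, 3 elements are > x.
New sorted list: [-12, -3, -2, 1, 2, 9, 21, 29, 30]
New median = 2

Answer: 2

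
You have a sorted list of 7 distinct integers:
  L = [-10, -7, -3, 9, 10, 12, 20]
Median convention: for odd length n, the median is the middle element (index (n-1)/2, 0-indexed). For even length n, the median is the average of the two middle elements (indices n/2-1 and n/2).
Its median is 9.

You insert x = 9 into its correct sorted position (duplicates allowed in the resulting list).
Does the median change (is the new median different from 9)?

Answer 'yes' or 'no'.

Old median = 9
Insert x = 9
New median = 9
Changed? no

Answer: no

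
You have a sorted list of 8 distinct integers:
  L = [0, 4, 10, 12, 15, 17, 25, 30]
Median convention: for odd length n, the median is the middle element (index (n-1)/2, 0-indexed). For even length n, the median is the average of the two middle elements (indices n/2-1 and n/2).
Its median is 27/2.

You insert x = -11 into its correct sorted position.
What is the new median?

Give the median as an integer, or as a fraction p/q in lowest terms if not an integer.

Answer: 12

Derivation:
Old list (sorted, length 8): [0, 4, 10, 12, 15, 17, 25, 30]
Old median = 27/2
Insert x = -11
Old length even (8). Middle pair: indices 3,4 = 12,15.
New length odd (9). New median = single middle element.
x = -11: 0 elements are < x, 8 elements are > x.
New sorted list: [-11, 0, 4, 10, 12, 15, 17, 25, 30]
New median = 12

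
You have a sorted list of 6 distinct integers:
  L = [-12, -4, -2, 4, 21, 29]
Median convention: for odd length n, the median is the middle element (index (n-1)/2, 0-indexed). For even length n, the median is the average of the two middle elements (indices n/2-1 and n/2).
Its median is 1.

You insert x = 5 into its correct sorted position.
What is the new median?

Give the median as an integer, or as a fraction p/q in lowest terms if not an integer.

Answer: 4

Derivation:
Old list (sorted, length 6): [-12, -4, -2, 4, 21, 29]
Old median = 1
Insert x = 5
Old length even (6). Middle pair: indices 2,3 = -2,4.
New length odd (7). New median = single middle element.
x = 5: 4 elements are < x, 2 elements are > x.
New sorted list: [-12, -4, -2, 4, 5, 21, 29]
New median = 4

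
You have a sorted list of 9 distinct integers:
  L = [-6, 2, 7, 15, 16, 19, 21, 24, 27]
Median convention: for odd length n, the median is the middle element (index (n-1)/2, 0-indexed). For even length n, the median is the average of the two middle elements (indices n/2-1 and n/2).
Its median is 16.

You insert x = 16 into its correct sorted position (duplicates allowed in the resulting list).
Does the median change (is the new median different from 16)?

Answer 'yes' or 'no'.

Old median = 16
Insert x = 16
New median = 16
Changed? no

Answer: no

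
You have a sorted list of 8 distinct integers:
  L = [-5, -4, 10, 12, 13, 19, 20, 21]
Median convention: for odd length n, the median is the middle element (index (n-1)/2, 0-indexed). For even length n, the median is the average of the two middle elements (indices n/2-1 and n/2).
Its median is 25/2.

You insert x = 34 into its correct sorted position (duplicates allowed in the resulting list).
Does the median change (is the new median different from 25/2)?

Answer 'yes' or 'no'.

Old median = 25/2
Insert x = 34
New median = 13
Changed? yes

Answer: yes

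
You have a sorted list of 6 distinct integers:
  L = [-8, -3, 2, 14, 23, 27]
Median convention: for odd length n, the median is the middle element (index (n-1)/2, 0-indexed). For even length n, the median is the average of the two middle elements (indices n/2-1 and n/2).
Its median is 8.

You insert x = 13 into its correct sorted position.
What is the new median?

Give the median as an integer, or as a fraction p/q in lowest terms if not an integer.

Old list (sorted, length 6): [-8, -3, 2, 14, 23, 27]
Old median = 8
Insert x = 13
Old length even (6). Middle pair: indices 2,3 = 2,14.
New length odd (7). New median = single middle element.
x = 13: 3 elements are < x, 3 elements are > x.
New sorted list: [-8, -3, 2, 13, 14, 23, 27]
New median = 13

Answer: 13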